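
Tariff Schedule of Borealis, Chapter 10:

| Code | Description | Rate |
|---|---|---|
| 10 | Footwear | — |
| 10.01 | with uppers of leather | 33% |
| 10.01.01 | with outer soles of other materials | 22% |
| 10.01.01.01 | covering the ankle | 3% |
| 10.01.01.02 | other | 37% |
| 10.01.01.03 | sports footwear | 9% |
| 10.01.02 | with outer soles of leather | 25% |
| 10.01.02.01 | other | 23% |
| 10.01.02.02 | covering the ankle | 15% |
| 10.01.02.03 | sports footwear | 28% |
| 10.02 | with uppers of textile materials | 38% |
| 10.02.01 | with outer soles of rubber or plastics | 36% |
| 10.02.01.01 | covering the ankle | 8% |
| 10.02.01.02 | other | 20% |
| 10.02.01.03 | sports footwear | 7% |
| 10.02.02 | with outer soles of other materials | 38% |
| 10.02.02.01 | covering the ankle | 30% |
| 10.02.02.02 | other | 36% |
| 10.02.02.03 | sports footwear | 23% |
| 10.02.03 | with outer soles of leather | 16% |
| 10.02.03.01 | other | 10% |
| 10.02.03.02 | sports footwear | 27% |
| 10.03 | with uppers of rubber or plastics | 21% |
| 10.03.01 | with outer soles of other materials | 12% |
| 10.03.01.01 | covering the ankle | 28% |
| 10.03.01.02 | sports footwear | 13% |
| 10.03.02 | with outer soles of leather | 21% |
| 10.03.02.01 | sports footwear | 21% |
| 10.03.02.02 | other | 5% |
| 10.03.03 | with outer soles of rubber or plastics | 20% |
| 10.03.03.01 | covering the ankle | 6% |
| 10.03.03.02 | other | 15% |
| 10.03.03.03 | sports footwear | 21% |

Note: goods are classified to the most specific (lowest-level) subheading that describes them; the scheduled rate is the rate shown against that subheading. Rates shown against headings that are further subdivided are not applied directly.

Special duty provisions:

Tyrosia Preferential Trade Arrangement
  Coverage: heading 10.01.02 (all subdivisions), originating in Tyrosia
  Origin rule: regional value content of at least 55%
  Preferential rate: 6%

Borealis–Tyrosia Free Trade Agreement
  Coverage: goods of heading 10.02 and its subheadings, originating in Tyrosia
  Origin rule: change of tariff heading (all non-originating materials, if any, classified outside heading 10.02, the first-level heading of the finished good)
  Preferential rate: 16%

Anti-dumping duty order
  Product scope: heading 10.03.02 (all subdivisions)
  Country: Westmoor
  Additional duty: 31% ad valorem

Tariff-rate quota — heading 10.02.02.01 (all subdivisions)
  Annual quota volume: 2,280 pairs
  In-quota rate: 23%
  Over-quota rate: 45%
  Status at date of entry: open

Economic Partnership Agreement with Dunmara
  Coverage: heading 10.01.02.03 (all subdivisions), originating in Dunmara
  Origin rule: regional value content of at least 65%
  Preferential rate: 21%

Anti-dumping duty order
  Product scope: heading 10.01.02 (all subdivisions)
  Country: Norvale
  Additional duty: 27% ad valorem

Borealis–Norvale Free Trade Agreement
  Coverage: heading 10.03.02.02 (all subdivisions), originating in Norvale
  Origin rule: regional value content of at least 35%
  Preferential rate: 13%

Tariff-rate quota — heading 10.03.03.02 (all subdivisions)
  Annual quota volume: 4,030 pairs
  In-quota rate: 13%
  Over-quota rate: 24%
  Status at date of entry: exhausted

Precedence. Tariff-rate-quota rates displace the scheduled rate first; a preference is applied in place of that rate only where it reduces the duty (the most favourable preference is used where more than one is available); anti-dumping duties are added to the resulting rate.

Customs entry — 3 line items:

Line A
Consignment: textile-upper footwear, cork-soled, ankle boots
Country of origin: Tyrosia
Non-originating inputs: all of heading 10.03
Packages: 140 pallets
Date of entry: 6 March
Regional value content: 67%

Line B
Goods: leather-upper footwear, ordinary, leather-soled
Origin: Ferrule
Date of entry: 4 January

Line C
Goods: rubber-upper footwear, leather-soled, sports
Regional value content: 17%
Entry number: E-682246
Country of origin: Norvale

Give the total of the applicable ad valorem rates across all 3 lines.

Line A: textile-upper → 10.02; cork-soled → 10.02.02; ankle boots → 10.02.02.01. Scheduled 30%. quota on 10.02.02.01 open → in-quota 23%; Tyrosia agreement on 10.01.02: 10.02.02.01 not covered; Tyrosia agreement on 10.02: CTH met → 16% available; preferential 16%. → 16%.
Line B: leather-upper → 10.01; leather-soled → 10.01.02; ordinary → 10.01.02.01. Scheduled 23%. No special measure applies. → 23%.
Line C: rubber-upper → 10.03; leather-soled → 10.03.02; sports → 10.03.02.01. Scheduled 21%. Norvale agreement on 10.03.02.02: 10.03.02.01 not covered. → 21%.
Sum: 16% + 23% + 21% = 60%.

60%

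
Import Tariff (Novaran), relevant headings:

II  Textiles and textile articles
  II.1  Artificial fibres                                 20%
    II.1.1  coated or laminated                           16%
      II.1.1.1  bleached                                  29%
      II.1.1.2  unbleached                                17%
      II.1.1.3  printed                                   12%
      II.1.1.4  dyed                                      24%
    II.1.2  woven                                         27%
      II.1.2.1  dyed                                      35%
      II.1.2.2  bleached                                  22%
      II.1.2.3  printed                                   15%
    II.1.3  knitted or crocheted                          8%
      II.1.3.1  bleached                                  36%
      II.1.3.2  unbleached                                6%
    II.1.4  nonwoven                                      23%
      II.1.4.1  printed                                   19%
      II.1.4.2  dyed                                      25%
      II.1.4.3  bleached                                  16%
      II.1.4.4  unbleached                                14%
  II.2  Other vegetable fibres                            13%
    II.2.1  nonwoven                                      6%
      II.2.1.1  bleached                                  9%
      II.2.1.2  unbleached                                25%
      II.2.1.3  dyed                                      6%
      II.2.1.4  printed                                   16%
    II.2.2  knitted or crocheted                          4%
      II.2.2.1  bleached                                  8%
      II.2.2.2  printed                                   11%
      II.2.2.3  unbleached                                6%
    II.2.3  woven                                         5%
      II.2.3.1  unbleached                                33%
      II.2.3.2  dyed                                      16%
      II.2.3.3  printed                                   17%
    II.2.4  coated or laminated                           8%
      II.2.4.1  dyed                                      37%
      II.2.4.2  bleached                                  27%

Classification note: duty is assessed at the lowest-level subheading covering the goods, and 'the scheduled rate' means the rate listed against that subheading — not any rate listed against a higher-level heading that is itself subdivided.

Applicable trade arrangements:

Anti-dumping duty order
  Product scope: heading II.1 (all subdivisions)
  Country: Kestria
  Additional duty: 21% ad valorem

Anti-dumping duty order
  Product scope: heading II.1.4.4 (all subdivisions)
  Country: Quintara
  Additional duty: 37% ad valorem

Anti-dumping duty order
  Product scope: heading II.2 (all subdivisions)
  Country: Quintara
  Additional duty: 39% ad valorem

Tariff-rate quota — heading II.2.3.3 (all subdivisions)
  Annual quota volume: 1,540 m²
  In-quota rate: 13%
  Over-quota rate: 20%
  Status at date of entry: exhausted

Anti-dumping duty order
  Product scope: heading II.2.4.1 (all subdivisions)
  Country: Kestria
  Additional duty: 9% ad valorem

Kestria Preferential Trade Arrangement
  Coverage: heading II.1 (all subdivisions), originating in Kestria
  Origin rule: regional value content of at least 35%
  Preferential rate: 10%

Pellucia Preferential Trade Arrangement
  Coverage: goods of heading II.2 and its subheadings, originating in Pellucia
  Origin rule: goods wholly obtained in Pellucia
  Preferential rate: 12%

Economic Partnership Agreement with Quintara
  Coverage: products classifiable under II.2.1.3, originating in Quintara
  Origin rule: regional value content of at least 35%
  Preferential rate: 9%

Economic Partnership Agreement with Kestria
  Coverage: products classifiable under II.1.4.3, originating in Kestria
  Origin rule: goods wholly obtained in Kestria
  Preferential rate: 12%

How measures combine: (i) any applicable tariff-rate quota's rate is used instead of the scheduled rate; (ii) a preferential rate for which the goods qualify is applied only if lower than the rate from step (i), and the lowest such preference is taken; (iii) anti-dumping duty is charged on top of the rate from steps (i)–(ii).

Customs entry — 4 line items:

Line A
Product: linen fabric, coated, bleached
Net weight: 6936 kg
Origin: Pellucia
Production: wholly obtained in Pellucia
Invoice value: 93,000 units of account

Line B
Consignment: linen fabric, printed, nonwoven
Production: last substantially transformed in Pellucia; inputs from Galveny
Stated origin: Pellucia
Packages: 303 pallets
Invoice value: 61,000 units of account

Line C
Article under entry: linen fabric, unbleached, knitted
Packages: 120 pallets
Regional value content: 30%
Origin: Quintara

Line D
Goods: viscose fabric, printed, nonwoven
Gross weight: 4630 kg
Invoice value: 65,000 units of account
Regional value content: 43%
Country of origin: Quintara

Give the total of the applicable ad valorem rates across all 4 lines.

Line A: linen → II.2; coated → II.2.4; bleached → II.2.4.2. Scheduled 27%. Pellucia agreement on II.2: wholly obtained → 12% available; preferential 12%. → 12%.
Line B: linen → II.2; nonwoven → II.2.1; printed → II.2.1.4. Scheduled 16%. Pellucia agreement on II.2: not wholly obtained. → 16%.
Line C: linen → II.2; knitted → II.2.2; unbleached → II.2.2.3. Scheduled 6%. Quintara agreement on II.2.1.3: II.2.2.3 not covered; anti-dumping (Quintara, II.2): +39%; total 6% + 39% = 45%. → 45%.
Line D: viscose → II.1; nonwoven → II.1.4; printed → II.1.4.1. Scheduled 19%. Quintara agreement on II.2.1.3: II.1.4.1 not covered. → 19%.
Sum: 12% + 16% + 45% + 19% = 92%.

92%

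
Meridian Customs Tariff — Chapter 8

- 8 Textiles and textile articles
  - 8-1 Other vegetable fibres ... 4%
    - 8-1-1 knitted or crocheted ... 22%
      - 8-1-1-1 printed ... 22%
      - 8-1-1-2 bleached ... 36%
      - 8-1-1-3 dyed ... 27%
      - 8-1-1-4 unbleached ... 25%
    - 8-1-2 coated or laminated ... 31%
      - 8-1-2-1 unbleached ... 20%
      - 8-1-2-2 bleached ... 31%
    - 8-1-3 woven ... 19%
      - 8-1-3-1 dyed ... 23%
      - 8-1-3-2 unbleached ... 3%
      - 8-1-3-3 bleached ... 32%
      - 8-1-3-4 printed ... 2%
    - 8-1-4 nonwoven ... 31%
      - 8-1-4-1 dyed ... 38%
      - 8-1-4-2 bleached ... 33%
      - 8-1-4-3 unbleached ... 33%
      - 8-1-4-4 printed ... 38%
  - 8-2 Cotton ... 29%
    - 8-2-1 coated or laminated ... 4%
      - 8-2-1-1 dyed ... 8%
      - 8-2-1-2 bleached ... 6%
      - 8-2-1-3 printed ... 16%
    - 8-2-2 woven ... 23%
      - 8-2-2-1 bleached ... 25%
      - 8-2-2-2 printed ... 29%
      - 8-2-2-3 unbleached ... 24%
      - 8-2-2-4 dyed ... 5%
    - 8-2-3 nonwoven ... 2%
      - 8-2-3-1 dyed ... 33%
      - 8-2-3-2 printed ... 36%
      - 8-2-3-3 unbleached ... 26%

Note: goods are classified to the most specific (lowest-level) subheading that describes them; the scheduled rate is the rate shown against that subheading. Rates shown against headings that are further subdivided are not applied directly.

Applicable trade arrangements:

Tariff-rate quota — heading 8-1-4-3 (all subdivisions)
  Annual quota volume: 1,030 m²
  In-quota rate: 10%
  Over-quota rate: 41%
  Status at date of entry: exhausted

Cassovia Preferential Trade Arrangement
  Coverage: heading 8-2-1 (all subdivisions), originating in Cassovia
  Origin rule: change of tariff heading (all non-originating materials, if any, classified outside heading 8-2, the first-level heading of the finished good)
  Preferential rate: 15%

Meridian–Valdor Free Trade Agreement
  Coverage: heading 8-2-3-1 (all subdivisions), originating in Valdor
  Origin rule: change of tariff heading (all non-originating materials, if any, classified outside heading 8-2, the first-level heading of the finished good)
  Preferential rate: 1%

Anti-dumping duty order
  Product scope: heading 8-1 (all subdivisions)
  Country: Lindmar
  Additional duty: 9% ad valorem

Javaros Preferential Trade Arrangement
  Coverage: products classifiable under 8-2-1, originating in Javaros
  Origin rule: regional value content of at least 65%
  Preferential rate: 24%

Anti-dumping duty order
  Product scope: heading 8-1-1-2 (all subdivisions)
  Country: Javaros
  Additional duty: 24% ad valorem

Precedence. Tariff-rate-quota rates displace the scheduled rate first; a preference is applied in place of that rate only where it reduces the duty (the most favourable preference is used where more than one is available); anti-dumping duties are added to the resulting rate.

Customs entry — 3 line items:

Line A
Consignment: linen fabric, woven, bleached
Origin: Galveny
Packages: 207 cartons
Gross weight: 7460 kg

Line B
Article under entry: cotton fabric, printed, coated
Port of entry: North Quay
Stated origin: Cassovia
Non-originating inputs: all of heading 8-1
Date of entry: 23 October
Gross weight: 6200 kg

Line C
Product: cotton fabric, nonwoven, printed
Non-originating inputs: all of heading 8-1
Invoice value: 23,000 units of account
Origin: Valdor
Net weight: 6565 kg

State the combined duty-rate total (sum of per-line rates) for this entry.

Line A: linen → 8-1; woven → 8-1-3; bleached → 8-1-3-3. Scheduled 32%. No special measure applies. → 32%.
Line B: cotton → 8-2; coated → 8-2-1; printed → 8-2-1-3. Scheduled 16%. Cassovia agreement on 8-2-1: CTH met → 15% available; preferential 15%. → 15%.
Line C: cotton → 8-2; nonwoven → 8-2-3; printed → 8-2-3-2. Scheduled 36%. Valdor agreement on 8-2-3-1: 8-2-3-2 not covered. → 36%.
Sum: 32% + 15% + 36% = 83%.

83%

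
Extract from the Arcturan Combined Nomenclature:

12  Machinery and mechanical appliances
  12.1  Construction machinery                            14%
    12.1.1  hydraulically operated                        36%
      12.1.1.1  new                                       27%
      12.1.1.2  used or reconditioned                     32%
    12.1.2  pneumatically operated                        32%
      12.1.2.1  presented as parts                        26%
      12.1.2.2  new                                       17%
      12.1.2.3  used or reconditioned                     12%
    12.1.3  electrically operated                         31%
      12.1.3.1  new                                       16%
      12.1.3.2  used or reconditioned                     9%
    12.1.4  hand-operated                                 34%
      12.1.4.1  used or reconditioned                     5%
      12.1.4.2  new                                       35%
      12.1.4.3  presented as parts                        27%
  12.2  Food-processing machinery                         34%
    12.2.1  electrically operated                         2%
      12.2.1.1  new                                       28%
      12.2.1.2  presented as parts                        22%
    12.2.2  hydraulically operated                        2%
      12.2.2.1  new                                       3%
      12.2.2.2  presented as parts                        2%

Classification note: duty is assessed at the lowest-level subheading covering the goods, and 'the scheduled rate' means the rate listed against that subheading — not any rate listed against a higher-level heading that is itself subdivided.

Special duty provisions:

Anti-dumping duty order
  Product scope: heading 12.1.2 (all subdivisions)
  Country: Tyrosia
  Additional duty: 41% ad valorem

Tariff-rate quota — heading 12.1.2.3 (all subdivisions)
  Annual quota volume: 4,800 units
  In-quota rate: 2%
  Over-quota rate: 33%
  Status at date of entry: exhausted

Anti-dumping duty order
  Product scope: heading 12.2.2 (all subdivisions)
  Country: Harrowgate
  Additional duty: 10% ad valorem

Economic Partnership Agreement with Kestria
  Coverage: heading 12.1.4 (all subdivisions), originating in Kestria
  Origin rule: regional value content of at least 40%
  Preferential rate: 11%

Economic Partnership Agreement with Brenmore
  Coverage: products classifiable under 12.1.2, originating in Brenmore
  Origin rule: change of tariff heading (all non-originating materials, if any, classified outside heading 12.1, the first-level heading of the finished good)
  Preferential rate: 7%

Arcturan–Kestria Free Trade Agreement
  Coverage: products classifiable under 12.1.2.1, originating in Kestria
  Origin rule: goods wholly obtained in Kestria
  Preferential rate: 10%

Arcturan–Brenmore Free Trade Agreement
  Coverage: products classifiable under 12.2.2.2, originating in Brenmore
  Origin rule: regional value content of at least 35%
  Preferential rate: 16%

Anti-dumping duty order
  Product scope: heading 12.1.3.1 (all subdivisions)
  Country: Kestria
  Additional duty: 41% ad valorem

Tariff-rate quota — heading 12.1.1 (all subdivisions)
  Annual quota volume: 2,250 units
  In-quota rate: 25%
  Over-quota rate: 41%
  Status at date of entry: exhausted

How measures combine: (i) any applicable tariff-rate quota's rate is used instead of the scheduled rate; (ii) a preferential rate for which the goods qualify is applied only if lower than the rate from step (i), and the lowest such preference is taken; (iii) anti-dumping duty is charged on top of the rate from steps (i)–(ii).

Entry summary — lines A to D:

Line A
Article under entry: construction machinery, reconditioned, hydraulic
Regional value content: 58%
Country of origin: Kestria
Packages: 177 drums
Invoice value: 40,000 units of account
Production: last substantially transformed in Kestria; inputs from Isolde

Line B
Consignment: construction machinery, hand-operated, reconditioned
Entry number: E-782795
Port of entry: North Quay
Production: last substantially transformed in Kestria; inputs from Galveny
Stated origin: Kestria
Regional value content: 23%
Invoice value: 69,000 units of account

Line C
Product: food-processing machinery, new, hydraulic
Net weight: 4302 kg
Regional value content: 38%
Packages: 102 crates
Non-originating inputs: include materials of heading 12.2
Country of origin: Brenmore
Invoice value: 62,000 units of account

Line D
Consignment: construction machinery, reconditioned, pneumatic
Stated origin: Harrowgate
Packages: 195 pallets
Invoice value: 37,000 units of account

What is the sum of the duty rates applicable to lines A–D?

Line A: construction → 12.1; hydraulic → 12.1.1; reconditioned → 12.1.1.2. Scheduled 32%. quota on 12.1.1 exhausted → over-quota 41%; Kestria agreement on 12.1.4: 12.1.1.2 not covered; Kestria agreement on 12.1.2.1: 12.1.1.2 not covered. → 41%.
Line B: construction → 12.1; hand-operated → 12.1.4; reconditioned → 12.1.4.1. Scheduled 5%. Kestria agreement on 12.1.4: RVC < 40%; Kestria agreement on 12.1.2.1: 12.1.4.1 not covered. → 5%.
Line C: food-processing → 12.2; hydraulic → 12.2.2; new → 12.2.2.1. Scheduled 3%. Brenmore agreement on 12.1.2: 12.2.2.1 not covered; Brenmore agreement on 12.2.2.2: 12.2.2.1 not covered. → 3%.
Line D: construction → 12.1; pneumatic → 12.1.2; reconditioned → 12.1.2.3. Scheduled 12%. quota on 12.1.2.3 exhausted → over-quota 33%. → 33%.
Sum: 41% + 5% + 3% + 33% = 82%.

82%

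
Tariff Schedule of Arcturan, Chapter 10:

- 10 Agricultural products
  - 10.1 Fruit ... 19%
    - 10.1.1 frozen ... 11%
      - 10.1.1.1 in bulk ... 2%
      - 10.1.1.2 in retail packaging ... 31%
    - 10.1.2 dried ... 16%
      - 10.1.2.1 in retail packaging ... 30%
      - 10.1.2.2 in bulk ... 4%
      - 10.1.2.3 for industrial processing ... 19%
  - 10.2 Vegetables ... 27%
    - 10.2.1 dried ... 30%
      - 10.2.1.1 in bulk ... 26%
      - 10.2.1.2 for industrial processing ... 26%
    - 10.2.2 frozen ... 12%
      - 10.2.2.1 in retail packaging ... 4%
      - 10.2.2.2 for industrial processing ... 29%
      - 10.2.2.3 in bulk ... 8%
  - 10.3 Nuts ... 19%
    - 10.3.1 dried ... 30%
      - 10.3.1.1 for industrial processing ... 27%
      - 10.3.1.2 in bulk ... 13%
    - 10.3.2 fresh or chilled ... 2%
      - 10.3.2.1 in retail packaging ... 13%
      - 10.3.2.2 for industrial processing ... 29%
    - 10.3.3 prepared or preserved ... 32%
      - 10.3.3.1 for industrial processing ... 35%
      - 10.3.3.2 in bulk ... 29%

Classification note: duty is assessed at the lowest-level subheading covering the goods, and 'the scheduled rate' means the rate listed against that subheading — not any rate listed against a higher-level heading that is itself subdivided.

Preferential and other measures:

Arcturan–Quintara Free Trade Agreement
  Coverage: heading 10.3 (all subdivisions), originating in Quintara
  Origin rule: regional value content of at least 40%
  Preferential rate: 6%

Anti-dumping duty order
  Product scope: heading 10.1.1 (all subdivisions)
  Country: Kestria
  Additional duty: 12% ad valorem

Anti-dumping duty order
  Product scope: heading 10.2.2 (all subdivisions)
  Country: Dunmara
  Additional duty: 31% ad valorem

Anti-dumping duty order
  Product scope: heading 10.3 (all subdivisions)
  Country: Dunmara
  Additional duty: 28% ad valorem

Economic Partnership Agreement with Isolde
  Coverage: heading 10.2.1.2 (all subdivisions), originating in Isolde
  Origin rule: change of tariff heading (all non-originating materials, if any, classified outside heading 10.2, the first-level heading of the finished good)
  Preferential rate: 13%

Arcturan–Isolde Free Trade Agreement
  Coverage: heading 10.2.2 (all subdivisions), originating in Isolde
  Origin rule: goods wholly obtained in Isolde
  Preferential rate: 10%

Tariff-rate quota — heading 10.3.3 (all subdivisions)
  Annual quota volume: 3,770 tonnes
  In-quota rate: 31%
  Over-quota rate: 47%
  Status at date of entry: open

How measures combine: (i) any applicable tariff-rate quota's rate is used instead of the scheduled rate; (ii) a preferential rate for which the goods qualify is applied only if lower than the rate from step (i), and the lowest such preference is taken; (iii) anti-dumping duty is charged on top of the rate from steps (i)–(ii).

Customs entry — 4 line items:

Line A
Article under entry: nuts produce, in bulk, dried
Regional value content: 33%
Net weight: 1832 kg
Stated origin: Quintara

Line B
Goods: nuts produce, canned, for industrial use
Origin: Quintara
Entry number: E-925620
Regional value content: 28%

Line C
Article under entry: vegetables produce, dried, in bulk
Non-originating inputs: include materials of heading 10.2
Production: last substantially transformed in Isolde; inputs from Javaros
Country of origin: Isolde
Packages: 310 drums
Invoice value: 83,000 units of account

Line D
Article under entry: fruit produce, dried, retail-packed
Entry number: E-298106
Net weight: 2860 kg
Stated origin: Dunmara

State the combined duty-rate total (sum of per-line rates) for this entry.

Line A: nuts → 10.3; dried → 10.3.1; in bulk → 10.3.1.2. Scheduled 13%. Quintara agreement on 10.3: RVC < 40%. → 13%.
Line B: nuts → 10.3; canned → 10.3.3; for industrial use → 10.3.3.1. Scheduled 35%. quota on 10.3.3 open → in-quota 31%; Quintara agreement on 10.3: RVC < 40%. → 31%.
Line C: vegetables → 10.2; dried → 10.2.1; in bulk → 10.2.1.1. Scheduled 26%. Isolde agreement on 10.2.1.2: 10.2.1.1 not covered; Isolde agreement on 10.2.2: 10.2.1.1 not covered. → 26%.
Line D: fruit → 10.1; dried → 10.1.2; retail-packed → 10.1.2.1. Scheduled 30%. No special measure applies. → 30%.
Sum: 13% + 31% + 26% + 30% = 100%.

100%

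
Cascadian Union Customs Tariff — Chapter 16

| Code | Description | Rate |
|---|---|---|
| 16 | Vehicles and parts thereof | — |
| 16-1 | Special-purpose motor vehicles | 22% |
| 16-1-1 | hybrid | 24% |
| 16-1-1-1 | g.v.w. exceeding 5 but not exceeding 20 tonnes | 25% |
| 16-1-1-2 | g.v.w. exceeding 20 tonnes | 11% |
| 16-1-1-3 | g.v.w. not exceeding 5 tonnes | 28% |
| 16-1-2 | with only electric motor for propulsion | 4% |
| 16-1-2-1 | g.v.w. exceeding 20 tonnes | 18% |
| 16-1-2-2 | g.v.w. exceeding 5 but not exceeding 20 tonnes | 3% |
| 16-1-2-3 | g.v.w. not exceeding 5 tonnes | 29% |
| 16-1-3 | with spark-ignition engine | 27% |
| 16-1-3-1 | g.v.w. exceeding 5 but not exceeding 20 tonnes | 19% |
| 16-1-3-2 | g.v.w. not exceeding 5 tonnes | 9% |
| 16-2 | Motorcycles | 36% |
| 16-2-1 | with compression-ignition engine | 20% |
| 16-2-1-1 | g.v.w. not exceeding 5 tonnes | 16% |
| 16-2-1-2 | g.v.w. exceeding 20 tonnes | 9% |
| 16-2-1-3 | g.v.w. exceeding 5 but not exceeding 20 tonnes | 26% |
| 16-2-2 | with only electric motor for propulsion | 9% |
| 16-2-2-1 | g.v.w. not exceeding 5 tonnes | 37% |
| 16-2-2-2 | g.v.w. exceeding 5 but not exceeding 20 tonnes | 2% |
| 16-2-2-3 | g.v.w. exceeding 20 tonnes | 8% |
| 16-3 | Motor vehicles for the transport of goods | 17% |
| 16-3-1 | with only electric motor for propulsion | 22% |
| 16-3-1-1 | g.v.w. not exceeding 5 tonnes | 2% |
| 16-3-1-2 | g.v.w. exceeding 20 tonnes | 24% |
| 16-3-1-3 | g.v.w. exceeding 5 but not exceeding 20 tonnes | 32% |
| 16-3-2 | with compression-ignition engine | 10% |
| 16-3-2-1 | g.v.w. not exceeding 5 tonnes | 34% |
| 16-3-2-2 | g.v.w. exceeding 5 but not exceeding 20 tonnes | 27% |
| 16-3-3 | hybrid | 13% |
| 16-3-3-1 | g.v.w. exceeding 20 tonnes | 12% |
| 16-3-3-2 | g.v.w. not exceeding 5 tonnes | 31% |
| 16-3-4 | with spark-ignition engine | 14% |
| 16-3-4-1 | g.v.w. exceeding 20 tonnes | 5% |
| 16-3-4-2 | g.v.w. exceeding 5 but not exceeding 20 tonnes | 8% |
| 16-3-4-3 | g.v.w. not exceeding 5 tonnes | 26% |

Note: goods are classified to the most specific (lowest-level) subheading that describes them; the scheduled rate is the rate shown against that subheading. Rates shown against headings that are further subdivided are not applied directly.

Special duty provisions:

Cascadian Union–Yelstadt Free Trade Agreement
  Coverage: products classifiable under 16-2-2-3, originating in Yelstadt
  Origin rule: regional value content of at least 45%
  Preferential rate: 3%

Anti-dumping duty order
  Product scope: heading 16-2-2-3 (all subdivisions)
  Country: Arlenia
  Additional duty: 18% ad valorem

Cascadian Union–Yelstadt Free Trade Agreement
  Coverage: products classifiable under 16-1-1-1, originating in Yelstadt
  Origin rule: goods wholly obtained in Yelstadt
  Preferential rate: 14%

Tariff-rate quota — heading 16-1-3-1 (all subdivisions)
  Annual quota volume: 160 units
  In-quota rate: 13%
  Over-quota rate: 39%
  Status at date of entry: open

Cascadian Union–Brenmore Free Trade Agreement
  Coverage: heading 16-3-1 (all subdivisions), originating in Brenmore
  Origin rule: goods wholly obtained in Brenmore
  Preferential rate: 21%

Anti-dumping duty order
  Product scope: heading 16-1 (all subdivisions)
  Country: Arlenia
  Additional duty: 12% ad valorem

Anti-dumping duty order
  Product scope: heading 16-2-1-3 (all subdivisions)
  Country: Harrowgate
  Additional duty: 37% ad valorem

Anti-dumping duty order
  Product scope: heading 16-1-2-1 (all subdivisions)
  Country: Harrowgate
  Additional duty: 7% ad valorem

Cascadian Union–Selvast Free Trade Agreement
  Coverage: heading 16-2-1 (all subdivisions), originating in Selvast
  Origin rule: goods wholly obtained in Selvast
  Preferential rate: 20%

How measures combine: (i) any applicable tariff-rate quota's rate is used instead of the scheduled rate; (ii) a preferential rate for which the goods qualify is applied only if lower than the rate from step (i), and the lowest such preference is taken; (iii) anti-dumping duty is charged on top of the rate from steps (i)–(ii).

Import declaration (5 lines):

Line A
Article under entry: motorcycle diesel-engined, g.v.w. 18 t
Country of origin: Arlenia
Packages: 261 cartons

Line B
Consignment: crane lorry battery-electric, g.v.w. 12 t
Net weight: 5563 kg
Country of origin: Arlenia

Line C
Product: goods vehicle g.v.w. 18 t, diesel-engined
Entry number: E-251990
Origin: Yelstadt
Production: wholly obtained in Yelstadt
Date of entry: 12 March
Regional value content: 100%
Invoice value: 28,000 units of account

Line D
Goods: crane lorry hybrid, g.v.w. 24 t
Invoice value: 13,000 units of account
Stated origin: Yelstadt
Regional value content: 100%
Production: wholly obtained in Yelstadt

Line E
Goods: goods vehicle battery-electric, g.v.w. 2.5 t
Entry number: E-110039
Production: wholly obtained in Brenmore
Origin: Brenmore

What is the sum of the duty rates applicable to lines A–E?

81%

Line A: motorcycle → 16-2; diesel-engined → 16-2-1; g.v.w. 18 t → 16-2-1-3. Scheduled 26%. No special measure applies. → 26%.
Line B: crane lorry → 16-1; battery-electric → 16-1-2; g.v.w. 12 t → 16-1-2-2. Scheduled 3%. anti-dumping (Arlenia, 16-1): +12%; total 3% + 12% = 15%. → 15%.
Line C: goods vehicle → 16-3; diesel-engined → 16-3-2; g.v.w. 18 t → 16-3-2-2. Scheduled 27%. Yelstadt agreement on 16-2-2-3: 16-3-2-2 not covered; Yelstadt agreement on 16-1-1-1: 16-3-2-2 not covered. → 27%.
Line D: crane lorry → 16-1; hybrid → 16-1-1; g.v.w. 24 t → 16-1-1-2. Scheduled 11%. Yelstadt agreement on 16-2-2-3: 16-1-1-2 not covered; Yelstadt agreement on 16-1-1-1: 16-1-1-2 not covered. → 11%.
Line E: goods vehicle → 16-3; battery-electric → 16-3-1; g.v.w. 2.5 t → 16-3-1-1. Scheduled 2%. Brenmore agreement on 16-3-1: wholly obtained → 21% available; preference 21% not lower than 2% → no reduction. → 2%.
Sum: 26% + 15% + 27% + 11% + 2% = 81%.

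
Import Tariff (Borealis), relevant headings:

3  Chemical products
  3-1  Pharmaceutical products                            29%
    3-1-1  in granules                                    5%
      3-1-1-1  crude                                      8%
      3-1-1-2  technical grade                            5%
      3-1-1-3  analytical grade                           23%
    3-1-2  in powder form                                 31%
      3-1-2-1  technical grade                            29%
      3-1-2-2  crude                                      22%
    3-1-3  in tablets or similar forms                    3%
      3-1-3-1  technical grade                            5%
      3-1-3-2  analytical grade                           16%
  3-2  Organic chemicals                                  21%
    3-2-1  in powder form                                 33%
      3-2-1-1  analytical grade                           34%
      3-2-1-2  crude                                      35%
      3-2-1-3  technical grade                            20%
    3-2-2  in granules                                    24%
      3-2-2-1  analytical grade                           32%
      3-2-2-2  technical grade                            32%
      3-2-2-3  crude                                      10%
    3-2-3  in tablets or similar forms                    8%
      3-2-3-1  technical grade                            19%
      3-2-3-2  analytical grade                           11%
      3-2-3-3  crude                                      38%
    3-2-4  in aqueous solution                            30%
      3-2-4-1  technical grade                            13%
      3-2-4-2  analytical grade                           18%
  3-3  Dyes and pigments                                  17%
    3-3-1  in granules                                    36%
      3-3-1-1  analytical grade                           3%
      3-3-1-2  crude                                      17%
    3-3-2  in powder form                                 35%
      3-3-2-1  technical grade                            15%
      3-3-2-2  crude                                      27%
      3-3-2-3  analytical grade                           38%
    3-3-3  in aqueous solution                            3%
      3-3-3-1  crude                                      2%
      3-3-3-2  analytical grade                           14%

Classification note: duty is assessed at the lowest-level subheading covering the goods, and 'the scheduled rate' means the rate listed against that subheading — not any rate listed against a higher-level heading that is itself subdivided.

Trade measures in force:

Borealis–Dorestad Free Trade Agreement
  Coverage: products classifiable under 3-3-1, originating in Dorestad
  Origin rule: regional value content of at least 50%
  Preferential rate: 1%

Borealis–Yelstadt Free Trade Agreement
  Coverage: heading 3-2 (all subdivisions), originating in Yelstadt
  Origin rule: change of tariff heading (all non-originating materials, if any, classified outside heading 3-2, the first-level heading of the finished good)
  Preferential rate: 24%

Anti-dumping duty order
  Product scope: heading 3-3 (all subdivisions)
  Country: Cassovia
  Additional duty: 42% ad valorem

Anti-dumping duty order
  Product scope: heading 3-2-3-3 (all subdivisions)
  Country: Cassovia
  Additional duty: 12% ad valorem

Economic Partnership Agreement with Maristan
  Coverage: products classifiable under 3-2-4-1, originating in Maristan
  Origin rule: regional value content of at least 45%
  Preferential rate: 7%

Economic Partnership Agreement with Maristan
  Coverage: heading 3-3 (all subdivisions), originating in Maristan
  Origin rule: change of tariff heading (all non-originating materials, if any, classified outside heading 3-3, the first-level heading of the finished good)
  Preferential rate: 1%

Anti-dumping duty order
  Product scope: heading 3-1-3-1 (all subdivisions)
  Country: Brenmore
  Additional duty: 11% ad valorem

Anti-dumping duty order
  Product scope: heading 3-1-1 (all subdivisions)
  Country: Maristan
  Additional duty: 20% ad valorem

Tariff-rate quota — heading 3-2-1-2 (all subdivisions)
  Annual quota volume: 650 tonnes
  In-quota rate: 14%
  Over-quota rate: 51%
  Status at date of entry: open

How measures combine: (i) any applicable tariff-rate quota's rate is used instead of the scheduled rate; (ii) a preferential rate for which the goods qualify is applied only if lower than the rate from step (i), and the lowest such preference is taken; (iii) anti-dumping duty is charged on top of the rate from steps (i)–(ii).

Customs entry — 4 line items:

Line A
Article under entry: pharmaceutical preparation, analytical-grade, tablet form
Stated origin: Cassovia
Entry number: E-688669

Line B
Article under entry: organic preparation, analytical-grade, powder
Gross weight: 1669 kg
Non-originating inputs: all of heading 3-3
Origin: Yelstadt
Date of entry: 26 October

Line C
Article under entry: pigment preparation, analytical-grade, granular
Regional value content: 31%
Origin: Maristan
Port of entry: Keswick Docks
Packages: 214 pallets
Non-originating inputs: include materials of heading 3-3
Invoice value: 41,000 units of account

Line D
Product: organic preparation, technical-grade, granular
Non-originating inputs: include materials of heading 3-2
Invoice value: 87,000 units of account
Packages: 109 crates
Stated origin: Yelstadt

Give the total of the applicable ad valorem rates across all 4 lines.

75%

Line A: pharmaceutical → 3-1; tablet form → 3-1-3; analytical-grade → 3-1-3-2. Scheduled 16%. No special measure applies. → 16%.
Line B: organic → 3-2; powder → 3-2-1; analytical-grade → 3-2-1-1. Scheduled 34%. Yelstadt agreement on 3-2: CTH met → 24% available; preferential 24%. → 24%.
Line C: pigment → 3-3; granular → 3-3-1; analytical-grade → 3-3-1-1. Scheduled 3%. Maristan agreement on 3-2-4-1: 3-3-1-1 not covered; Maristan agreement on 3-3: CTH not met. → 3%.
Line D: organic → 3-2; granular → 3-2-2; technical-grade → 3-2-2-2. Scheduled 32%. Yelstadt agreement on 3-2: CTH not met. → 32%.
Sum: 16% + 24% + 3% + 32% = 75%.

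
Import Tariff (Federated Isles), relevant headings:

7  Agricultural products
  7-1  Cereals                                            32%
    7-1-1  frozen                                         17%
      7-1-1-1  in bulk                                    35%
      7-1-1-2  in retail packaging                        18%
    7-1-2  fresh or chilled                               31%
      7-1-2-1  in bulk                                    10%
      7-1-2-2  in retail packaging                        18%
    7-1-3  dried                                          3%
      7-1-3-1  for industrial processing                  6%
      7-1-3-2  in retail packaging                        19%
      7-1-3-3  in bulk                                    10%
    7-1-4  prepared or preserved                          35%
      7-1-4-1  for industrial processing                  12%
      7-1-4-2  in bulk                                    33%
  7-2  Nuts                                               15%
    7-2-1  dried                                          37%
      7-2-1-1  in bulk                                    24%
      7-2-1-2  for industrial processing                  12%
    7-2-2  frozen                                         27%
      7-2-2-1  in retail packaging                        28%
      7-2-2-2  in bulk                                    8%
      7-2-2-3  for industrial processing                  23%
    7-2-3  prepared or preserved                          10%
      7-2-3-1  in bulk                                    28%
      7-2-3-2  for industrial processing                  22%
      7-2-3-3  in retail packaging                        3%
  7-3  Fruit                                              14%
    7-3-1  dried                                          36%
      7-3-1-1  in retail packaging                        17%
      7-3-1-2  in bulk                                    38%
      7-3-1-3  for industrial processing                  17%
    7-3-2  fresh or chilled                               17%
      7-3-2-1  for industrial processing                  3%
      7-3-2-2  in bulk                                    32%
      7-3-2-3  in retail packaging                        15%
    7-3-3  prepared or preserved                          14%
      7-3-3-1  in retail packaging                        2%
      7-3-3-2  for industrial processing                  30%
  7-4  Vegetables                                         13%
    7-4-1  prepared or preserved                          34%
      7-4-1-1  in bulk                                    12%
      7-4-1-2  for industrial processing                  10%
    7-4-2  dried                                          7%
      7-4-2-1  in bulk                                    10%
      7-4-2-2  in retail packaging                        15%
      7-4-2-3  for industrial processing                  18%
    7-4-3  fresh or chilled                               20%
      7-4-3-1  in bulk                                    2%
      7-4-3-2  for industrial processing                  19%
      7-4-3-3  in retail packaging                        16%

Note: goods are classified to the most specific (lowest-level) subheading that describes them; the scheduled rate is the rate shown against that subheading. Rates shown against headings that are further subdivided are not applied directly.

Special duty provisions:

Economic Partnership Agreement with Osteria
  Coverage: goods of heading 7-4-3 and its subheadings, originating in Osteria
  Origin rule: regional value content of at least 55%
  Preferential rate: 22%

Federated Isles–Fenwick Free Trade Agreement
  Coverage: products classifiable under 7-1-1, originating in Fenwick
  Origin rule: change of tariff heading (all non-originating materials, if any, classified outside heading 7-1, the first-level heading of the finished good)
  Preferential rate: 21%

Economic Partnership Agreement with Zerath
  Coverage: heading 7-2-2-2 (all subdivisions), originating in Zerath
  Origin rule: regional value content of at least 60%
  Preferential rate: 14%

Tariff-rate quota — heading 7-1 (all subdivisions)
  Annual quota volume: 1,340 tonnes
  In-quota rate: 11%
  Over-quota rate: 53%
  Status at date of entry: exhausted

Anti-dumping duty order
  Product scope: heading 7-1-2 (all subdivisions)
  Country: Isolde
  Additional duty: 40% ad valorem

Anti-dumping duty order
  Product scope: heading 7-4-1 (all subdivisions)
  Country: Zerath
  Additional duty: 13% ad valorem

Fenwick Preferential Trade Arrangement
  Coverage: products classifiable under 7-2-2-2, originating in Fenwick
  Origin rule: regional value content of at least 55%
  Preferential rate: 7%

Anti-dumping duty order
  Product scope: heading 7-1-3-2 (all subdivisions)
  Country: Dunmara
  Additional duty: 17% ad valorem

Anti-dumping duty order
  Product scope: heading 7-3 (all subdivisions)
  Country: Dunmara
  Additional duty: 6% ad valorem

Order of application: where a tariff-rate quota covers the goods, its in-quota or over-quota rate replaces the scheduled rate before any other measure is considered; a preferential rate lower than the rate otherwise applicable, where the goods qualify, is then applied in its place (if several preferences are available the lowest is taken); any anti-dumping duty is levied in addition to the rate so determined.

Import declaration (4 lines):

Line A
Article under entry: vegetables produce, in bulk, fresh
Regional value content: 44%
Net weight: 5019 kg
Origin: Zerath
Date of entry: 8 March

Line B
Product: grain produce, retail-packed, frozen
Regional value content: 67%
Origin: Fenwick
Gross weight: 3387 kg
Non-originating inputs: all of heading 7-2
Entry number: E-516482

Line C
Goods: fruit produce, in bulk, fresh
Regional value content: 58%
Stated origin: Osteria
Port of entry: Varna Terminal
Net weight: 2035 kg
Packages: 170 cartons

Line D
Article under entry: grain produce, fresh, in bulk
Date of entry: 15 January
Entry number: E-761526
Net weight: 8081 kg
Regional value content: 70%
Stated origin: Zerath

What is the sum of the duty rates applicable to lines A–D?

108%

Line A: vegetables → 7-4; fresh → 7-4-3; in bulk → 7-4-3-1. Scheduled 2%. Zerath agreement on 7-2-2-2: 7-4-3-1 not covered. → 2%.
Line B: grain → 7-1; frozen → 7-1-1; retail-packed → 7-1-1-2. Scheduled 18%. quota on 7-1 exhausted → over-quota 53%; Fenwick agreement on 7-1-1: CTH met → 21% available; Fenwick agreement on 7-2-2-2: 7-1-1-2 not covered; preferential 21%. → 21%.
Line C: fruit → 7-3; fresh → 7-3-2; in bulk → 7-3-2-2. Scheduled 32%. Osteria agreement on 7-4-3: 7-3-2-2 not covered. → 32%.
Line D: grain → 7-1; fresh → 7-1-2; in bulk → 7-1-2-1. Scheduled 10%. quota on 7-1 exhausted → over-quota 53%; Zerath agreement on 7-2-2-2: 7-1-2-1 not covered. → 53%.
Sum: 2% + 21% + 32% + 53% = 108%.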